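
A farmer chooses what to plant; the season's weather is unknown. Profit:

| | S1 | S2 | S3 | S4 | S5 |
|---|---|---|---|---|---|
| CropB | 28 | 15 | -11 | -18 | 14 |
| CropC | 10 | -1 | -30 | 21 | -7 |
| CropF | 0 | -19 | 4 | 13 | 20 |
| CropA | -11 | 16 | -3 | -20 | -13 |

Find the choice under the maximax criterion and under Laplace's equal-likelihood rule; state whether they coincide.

maximax → CropB; laplace → CropB (agree)

Row maxima: CropB=28, CropC=21, CropF=20, CropA=16
Best best-case = 28 → CropB.
Row averages: CropB=5.6, CropC=-1.4, CropF=3.6, CropA=-6.2
Highest average = 5.6 → CropB.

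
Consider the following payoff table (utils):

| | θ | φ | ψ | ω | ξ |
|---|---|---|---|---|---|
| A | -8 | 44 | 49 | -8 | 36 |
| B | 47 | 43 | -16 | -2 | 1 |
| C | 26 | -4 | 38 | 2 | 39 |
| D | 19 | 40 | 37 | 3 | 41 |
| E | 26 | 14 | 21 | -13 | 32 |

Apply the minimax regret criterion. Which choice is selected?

Column bests: θ=47, φ=44, ψ=49, ω=3, ξ=41.
A regrets: 55, 0, 0, 11, 5 → max 55
B regrets: 0, 1, 65, 5, 40 → max 65
C regrets: 21, 48, 11, 1, 2 → max 48
D regrets: 28, 4, 12, 0, 0 → max 28
E regrets: 21, 30, 28, 16, 9 → max 30
Smallest max regret = 28 → D.

D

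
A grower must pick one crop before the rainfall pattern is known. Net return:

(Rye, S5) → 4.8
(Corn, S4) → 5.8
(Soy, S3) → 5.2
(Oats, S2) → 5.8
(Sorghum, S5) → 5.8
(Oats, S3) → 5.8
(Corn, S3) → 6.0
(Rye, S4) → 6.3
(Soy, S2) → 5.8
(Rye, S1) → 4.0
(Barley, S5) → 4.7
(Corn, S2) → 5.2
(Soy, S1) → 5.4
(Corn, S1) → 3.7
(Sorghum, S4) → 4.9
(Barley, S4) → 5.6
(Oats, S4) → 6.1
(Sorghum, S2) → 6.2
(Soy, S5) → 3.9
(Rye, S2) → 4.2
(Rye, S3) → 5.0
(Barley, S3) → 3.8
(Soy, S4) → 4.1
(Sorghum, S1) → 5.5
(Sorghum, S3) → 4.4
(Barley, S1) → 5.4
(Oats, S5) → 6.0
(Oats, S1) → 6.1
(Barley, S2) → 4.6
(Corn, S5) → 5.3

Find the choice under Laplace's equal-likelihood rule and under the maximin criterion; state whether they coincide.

Row averages: Soy=4.88, Corn=5.2, Oats=5.96, Sorghum=5.36, Barley=4.82, Rye=4.86
Highest average = 5.96 → Oats.
Row minima: Soy=3.9, Corn=3.7, Oats=5.8, Sorghum=4.4, Barley=3.8, Rye=4.0
Best worst-case = 5.8 → Oats.

laplace → Oats; maximin → Oats (agree)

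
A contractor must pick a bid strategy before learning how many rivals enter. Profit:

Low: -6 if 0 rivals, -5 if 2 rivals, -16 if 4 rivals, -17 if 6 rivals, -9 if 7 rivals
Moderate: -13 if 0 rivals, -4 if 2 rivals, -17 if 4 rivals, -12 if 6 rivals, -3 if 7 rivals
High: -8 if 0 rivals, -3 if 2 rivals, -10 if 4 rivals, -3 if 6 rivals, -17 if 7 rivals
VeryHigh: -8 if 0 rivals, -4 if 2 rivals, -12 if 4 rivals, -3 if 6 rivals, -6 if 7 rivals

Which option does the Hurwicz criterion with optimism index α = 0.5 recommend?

Low: 0.5·(-5) + 0.5·(-17) = -11
Moderate: 0.5·(-3) + 0.5·(-17) = -10
High: 0.5·(-3) + 0.5·(-17) = -10
VeryHigh: 0.5·(-3) + 0.5·(-12) = -7.5
Highest Hurwicz score = -7.5 → VeryHigh.

VeryHigh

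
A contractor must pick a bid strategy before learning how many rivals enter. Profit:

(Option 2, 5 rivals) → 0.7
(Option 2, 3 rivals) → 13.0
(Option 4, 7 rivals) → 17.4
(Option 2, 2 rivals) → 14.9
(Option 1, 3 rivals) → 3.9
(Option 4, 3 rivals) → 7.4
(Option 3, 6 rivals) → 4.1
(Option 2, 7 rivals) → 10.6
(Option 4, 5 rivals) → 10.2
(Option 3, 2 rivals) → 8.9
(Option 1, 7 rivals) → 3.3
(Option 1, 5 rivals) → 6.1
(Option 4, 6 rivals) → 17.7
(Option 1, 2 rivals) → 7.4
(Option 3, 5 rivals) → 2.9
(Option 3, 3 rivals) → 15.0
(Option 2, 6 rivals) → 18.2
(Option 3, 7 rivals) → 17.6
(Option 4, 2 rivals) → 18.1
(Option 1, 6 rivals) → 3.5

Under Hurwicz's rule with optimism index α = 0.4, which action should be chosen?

Option 1: 0.4·7.4 + 0.6·3.3 = 4.94
Option 2: 0.4·18.2 + 0.6·0.7 = 7.7
Option 3: 0.4·17.6 + 0.6·2.9 = 8.78
Option 4: 0.4·18.1 + 0.6·7.4 = 11.68
Highest Hurwicz score = 11.68 → Option 4.

Option 4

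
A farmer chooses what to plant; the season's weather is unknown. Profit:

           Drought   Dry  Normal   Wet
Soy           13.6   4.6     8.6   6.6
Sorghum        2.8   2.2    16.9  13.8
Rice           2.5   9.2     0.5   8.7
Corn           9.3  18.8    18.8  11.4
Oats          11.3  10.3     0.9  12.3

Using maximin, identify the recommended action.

Corn

Row minima: Soy=4.6, Sorghum=2.2, Rice=0.5, Corn=9.3, Oats=0.9
Best worst-case = 9.3 → Corn.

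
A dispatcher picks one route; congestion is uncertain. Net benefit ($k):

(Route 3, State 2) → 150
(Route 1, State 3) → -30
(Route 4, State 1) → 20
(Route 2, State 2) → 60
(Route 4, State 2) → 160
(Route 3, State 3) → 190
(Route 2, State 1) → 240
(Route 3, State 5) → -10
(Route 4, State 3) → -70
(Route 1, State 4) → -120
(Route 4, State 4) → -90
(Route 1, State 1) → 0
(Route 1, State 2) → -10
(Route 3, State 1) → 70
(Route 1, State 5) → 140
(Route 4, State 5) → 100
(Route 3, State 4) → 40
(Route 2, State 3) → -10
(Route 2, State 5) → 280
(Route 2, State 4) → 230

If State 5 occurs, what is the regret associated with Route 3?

Best payoff under State 5 is 280.
Regret = 280 − (-10) = 290.

290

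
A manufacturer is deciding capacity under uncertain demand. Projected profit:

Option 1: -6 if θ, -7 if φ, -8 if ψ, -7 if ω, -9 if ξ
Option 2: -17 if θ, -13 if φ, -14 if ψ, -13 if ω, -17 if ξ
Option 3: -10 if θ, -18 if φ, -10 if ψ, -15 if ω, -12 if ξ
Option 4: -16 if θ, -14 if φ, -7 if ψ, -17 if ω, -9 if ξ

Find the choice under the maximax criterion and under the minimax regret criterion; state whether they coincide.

maximax → Option 1; minimax regret → Option 1 (agree)

Row maxima: Option 1=-6, Option 2=-13, Option 3=-10, Option 4=-7
Best best-case = -6 → Option 1.
Column bests: θ=-6, φ=-7, ψ=-7, ω=-7, ξ=-9.
Option 1 regrets: 0, 0, 1, 0, 0 → max 1
Option 2 regrets: 11, 6, 7, 6, 8 → max 11
Option 3 regrets: 4, 11, 3, 8, 3 → max 11
Option 4 regrets: 10, 7, 0, 10, 0 → max 10
Smallest max regret = 1 → Option 1.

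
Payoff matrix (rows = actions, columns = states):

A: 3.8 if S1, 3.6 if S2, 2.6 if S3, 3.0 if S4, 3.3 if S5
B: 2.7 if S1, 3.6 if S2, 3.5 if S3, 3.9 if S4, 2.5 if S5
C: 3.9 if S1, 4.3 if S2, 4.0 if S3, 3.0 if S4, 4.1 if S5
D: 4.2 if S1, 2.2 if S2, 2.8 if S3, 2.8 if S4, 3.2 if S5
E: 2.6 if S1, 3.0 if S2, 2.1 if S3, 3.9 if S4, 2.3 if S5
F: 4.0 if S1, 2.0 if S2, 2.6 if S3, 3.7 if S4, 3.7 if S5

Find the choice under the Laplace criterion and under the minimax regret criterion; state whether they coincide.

laplace → C; minimax regret → C (agree)

Row averages: A=3.26, B=3.24, C=3.86, D=3.04, E=2.78, F=3.2
Highest average = 3.86 → C.
Column bests: S1=4.2, S2=4.3, S3=4.0, S4=3.9, S5=4.1.
A regrets: 0.4, 0.7, 1.4, 0.9, 0.8 → max 1.4
B regrets: 1.5, 0.7, 0.5, 0.0, 1.6 → max 1.6
C regrets: 0.3, 0.0, 0.0, 0.9, 0.0 → max 0.9
D regrets: 0.0, 2.1, 1.2, 1.1, 0.9 → max 2.1
E regrets: 1.6, 1.3, 1.9, 0.0, 1.8 → max 1.9
F regrets: 0.2, 2.3, 1.4, 0.2, 0.4 → max 2.3
Smallest max regret = 0.9 → C.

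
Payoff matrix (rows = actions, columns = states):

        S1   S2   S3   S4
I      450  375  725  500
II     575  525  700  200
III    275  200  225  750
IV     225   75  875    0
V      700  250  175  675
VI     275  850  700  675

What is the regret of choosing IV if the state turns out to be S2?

775

Best payoff under S2 is 850.
Regret = 850 − 75 = 775.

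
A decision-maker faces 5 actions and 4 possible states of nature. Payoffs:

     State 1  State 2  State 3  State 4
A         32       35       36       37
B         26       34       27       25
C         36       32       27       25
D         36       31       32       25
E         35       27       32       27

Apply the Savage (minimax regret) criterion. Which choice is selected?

A

Column bests: State 1=36, State 2=35, State 3=36, State 4=37.
A regrets: 4, 0, 0, 0 → max 4
B regrets: 10, 1, 9, 12 → max 12
C regrets: 0, 3, 9, 12 → max 12
D regrets: 0, 4, 4, 12 → max 12
E regrets: 1, 8, 4, 10 → max 10
Smallest max regret = 4 → A.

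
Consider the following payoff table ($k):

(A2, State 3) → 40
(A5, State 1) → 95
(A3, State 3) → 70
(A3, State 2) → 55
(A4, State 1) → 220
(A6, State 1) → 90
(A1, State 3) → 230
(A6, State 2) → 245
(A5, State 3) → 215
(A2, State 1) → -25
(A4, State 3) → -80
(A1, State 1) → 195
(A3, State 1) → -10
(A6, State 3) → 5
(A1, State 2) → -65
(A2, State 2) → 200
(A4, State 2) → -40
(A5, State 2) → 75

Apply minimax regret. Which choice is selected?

A5

Column bests: State 1=220, State 2=245, State 3=230.
A1 regrets: 25, 310, 0 → max 310
A2 regrets: 245, 45, 190 → max 245
A3 regrets: 230, 190, 160 → max 230
A4 regrets: 0, 285, 310 → max 310
A5 regrets: 125, 170, 15 → max 170
A6 regrets: 130, 0, 225 → max 225
Smallest max regret = 170 → A5.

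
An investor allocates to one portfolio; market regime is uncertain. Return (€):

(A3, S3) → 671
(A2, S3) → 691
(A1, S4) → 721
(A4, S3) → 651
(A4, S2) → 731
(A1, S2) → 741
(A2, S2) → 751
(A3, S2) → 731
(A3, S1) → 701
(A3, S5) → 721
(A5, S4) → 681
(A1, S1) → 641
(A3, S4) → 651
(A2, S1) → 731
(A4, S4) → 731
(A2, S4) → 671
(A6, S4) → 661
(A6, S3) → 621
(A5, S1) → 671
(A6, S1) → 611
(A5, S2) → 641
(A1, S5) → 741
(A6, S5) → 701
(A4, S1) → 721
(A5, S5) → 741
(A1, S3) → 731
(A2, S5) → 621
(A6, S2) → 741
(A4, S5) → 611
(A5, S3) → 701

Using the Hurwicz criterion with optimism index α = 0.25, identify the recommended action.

A1: 0.25·741 + 0.75·641 = 666
A2: 0.25·751 + 0.75·621 = 653.5
A3: 0.25·731 + 0.75·651 = 671
A4: 0.25·731 + 0.75·611 = 641
A5: 0.25·741 + 0.75·641 = 666
A6: 0.25·741 + 0.75·611 = 643.5
Highest Hurwicz score = 671 → A3.

A3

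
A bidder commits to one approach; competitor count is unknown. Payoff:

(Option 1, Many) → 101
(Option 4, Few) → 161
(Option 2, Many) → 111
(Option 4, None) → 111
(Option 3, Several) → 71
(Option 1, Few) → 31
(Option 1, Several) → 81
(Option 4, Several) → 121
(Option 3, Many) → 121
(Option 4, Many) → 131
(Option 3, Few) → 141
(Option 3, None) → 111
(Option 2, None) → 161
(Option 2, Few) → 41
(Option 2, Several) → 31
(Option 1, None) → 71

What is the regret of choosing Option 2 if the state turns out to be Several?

90

Best payoff under Several is 121.
Regret = 121 − 31 = 90.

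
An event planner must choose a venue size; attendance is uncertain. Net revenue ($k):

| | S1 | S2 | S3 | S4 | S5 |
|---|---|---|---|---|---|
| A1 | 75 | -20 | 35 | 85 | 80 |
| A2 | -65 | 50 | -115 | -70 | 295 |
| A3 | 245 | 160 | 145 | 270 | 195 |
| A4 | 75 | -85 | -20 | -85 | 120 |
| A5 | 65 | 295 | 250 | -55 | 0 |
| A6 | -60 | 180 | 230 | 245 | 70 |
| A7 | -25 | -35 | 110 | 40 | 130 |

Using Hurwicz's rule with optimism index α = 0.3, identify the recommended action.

A3

A1: 0.3·85 + 0.7·(-20) = 11.5
A2: 0.3·295 + 0.7·(-115) = 8
A3: 0.3·270 + 0.7·145 = 182.5
A4: 0.3·120 + 0.7·(-85) = -23.5
A5: 0.3·295 + 0.7·(-55) = 50
A6: 0.3·245 + 0.7·(-60) = 31.5
A7: 0.3·130 + 0.7·(-35) = 14.5
Highest Hurwicz score = 182.5 → A3.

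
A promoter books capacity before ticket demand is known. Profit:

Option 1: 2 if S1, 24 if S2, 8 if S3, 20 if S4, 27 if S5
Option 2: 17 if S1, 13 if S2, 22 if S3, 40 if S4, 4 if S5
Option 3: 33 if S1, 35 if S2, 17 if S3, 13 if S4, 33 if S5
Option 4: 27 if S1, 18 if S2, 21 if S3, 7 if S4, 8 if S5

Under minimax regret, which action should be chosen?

Column bests: S1=33, S2=35, S3=22, S4=40, S5=33.
Option 1 regrets: 31, 11, 14, 20, 6 → max 31
Option 2 regrets: 16, 22, 0, 0, 29 → max 29
Option 3 regrets: 0, 0, 5, 27, 0 → max 27
Option 4 regrets: 6, 17, 1, 33, 25 → max 33
Smallest max regret = 27 → Option 3.

Option 3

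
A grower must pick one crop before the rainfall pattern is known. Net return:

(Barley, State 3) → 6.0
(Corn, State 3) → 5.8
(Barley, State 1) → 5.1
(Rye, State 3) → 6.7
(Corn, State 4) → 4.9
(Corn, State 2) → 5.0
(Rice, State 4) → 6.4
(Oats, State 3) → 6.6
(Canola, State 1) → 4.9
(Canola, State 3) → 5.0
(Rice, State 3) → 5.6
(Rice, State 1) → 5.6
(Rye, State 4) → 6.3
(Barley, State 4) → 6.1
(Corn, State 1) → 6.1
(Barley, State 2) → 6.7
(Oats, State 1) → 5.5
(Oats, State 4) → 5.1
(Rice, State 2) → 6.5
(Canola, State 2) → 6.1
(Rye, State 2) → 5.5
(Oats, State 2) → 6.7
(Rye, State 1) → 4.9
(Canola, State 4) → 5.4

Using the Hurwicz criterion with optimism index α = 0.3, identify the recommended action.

Canola: 0.3·6.1 + 0.7·4.9 = 5.26
Barley: 0.3·6.7 + 0.7·5.1 = 5.58
Oats: 0.3·6.7 + 0.7·5.1 = 5.58
Rye: 0.3·6.7 + 0.7·4.9 = 5.44
Rice: 0.3·6.5 + 0.7·5.6 = 5.87
Corn: 0.3·6.1 + 0.7·4.9 = 5.26
Highest Hurwicz score = 5.87 → Rice.

Rice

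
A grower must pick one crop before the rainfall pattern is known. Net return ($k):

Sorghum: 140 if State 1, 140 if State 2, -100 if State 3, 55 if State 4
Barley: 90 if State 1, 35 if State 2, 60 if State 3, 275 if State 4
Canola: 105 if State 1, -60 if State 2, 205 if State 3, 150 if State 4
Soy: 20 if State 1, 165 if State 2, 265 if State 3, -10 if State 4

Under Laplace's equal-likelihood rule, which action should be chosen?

Row averages: Sorghum=58.75, Barley=115, Canola=100, Soy=110
Highest average = 115 → Barley.

Barley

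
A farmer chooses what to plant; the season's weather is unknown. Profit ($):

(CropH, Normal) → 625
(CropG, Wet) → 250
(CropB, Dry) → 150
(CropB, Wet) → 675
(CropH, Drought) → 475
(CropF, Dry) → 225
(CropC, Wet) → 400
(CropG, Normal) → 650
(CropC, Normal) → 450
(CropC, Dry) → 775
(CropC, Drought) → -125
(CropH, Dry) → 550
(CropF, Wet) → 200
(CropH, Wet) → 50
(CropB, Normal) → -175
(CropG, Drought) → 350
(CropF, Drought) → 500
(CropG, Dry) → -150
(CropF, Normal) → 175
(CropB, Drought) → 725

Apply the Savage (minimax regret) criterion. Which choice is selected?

Column bests: Drought=725, Dry=775, Normal=650, Wet=675.
CropC regrets: 850, 0, 200, 275 → max 850
CropF regrets: 225, 550, 475, 475 → max 550
CropB regrets: 0, 625, 825, 0 → max 825
CropG regrets: 375, 925, 0, 425 → max 925
CropH regrets: 250, 225, 25, 625 → max 625
Smallest max regret = 550 → CropF.

CropF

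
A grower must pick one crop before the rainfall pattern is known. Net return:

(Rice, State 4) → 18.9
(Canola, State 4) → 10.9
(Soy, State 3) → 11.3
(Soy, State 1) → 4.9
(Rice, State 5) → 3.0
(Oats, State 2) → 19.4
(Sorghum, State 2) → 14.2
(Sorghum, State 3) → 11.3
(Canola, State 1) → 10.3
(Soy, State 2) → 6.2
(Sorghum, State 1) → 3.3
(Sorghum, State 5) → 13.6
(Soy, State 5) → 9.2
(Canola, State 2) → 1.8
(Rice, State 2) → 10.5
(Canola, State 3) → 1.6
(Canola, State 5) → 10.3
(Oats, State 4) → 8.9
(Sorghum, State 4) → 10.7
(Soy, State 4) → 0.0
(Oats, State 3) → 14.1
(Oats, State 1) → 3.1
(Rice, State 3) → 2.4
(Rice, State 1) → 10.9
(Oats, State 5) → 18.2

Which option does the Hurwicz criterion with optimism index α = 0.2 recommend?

Oats: 0.2·19.4 + 0.8·3.1 = 6.36
Rice: 0.2·18.9 + 0.8·2.4 = 5.7
Sorghum: 0.2·14.2 + 0.8·3.3 = 5.48
Canola: 0.2·10.9 + 0.8·1.6 = 3.46
Soy: 0.2·11.3 + 0.8·0.0 = 2.26
Highest Hurwicz score = 6.36 → Oats.

Oats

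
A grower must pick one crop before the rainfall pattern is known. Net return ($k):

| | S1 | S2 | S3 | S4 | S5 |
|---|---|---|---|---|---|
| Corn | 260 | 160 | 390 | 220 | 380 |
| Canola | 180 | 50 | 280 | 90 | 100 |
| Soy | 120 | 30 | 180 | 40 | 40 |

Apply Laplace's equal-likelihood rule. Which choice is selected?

Row averages: Corn=282, Canola=140, Soy=82
Highest average = 282 → Corn.

Corn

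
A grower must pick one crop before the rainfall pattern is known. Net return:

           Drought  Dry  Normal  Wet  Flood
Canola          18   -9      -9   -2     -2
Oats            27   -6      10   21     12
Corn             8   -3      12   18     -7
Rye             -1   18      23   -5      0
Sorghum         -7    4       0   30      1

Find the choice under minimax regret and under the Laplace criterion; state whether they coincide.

Column bests: Drought=27, Dry=18, Normal=23, Wet=30, Flood=12.
Canola regrets: 9, 27, 32, 32, 14 → max 32
Oats regrets: 0, 24, 13, 9, 0 → max 24
Corn regrets: 19, 21, 11, 12, 19 → max 21
Rye regrets: 28, 0, 0, 35, 12 → max 35
Sorghum regrets: 34, 14, 23, 0, 11 → max 34
Smallest max regret = 21 → Corn.
Row averages: Canola=-0.8, Oats=12.8, Corn=5.6, Rye=7, Sorghum=5.6
Highest average = 12.8 → Oats.

minimax regret → Corn; laplace → Oats (disagree)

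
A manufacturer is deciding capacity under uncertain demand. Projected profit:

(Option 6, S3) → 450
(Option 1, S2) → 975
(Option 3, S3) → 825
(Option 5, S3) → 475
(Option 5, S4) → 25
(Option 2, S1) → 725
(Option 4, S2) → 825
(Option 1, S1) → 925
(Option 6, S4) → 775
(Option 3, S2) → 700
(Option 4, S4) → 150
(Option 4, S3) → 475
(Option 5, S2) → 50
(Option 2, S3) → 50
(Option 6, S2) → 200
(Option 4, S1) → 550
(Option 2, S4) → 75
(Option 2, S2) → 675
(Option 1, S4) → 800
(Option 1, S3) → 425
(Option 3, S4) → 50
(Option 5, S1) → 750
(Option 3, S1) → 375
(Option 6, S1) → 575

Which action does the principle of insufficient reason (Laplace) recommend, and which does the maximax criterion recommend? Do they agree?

laplace → Option 1; maximax → Option 1 (agree)

Row averages: Option 1=781.25, Option 2=381.25, Option 3=487.5, Option 4=500, Option 5=325, Option 6=500
Highest average = 781.25 → Option 1.
Row maxima: Option 1=975, Option 2=725, Option 3=825, Option 4=825, Option 5=750, Option 6=775
Best best-case = 975 → Option 1.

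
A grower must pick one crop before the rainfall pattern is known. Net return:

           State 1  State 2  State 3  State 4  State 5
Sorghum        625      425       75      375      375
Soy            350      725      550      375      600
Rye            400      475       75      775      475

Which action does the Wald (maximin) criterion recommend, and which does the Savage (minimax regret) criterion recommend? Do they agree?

maximin → Soy; minimax regret → Soy (agree)

Row minima: Sorghum=75, Soy=350, Rye=75
Best worst-case = 350 → Soy.
Column bests: State 1=625, State 2=725, State 3=550, State 4=775, State 5=600.
Sorghum regrets: 0, 300, 475, 400, 225 → max 475
Soy regrets: 275, 0, 0, 400, 0 → max 400
Rye regrets: 225, 250, 475, 0, 125 → max 475
Smallest max regret = 400 → Soy.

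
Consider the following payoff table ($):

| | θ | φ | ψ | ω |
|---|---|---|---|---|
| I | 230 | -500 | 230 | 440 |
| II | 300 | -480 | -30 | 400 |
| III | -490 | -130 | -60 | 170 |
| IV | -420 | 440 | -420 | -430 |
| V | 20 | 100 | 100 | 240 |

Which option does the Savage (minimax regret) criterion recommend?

Column bests: θ=300, φ=440, ψ=230, ω=440.
I regrets: 70, 940, 0, 0 → max 940
II regrets: 0, 920, 260, 40 → max 920
III regrets: 790, 570, 290, 270 → max 790
IV regrets: 720, 0, 650, 870 → max 870
V regrets: 280, 340, 130, 200 → max 340
Smallest max regret = 340 → V.

V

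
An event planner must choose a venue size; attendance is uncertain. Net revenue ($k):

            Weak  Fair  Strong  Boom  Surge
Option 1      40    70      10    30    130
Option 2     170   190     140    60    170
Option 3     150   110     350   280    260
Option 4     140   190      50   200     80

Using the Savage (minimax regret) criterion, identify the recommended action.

Column bests: Weak=170, Fair=190, Strong=350, Boom=280, Surge=260.
Option 1 regrets: 130, 120, 340, 250, 130 → max 340
Option 2 regrets: 0, 0, 210, 220, 90 → max 220
Option 3 regrets: 20, 80, 0, 0, 0 → max 80
Option 4 regrets: 30, 0, 300, 80, 180 → max 300
Smallest max regret = 80 → Option 3.

Option 3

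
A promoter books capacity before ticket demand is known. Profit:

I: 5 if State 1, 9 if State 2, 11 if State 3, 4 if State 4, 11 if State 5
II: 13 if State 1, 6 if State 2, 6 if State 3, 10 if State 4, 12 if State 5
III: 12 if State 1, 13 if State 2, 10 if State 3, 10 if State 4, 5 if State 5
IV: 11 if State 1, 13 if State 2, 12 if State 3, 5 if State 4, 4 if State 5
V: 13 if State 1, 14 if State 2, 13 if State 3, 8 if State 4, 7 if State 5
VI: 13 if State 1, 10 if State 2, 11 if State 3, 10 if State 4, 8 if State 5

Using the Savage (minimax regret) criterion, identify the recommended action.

VI

Column bests: State 1=13, State 2=14, State 3=13, State 4=10, State 5=12.
I regrets: 8, 5, 2, 6, 1 → max 8
II regrets: 0, 8, 7, 0, 0 → max 8
III regrets: 1, 1, 3, 0, 7 → max 7
IV regrets: 2, 1, 1, 5, 8 → max 8
V regrets: 0, 0, 0, 2, 5 → max 5
VI regrets: 0, 4, 2, 0, 4 → max 4
Smallest max regret = 4 → VI.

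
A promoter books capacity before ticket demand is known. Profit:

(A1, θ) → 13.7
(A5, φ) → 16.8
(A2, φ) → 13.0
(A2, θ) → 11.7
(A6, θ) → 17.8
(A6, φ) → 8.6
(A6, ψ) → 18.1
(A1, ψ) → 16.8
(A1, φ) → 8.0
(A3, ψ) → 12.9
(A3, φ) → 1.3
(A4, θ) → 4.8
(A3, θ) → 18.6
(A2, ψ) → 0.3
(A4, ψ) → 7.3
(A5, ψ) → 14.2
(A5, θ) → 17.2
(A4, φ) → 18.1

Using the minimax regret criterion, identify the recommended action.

A5

Column bests: θ=18.6, φ=18.1, ψ=18.1.
A1 regrets: 4.9, 10.1, 1.3 → max 10.1
A2 regrets: 6.9, 5.1, 17.8 → max 17.8
A3 regrets: 0.0, 16.8, 5.2 → max 16.8
A4 regrets: 13.8, 0.0, 10.8 → max 13.8
A5 regrets: 1.4, 1.3, 3.9 → max 3.9
A6 regrets: 0.8, 9.5, 0.0 → max 9.5
Smallest max regret = 3.9 → A5.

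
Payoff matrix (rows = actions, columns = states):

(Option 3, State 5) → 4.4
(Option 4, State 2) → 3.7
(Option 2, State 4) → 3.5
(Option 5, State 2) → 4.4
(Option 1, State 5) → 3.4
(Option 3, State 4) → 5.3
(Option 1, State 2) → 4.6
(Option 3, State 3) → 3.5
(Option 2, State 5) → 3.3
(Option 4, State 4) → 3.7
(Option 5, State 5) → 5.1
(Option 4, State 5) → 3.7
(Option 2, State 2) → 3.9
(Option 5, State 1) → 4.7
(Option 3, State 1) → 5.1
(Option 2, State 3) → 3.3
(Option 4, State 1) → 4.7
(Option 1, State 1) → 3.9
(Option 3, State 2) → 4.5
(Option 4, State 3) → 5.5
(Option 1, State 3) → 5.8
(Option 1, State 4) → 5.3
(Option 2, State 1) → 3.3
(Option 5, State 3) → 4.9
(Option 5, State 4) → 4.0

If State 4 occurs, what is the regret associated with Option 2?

Best payoff under State 4 is 5.3.
Regret = 5.3 − 3.5 = 1.8.

1.8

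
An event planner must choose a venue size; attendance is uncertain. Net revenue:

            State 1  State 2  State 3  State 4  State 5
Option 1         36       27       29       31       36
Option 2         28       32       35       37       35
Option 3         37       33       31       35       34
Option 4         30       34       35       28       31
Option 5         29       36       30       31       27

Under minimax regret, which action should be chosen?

Column bests: State 1=37, State 2=36, State 3=35, State 4=37, State 5=36.
Option 1 regrets: 1, 9, 6, 6, 0 → max 9
Option 2 regrets: 9, 4, 0, 0, 1 → max 9
Option 3 regrets: 0, 3, 4, 2, 2 → max 4
Option 4 regrets: 7, 2, 0, 9, 5 → max 9
Option 5 regrets: 8, 0, 5, 6, 9 → max 9
Smallest max regret = 4 → Option 3.

Option 3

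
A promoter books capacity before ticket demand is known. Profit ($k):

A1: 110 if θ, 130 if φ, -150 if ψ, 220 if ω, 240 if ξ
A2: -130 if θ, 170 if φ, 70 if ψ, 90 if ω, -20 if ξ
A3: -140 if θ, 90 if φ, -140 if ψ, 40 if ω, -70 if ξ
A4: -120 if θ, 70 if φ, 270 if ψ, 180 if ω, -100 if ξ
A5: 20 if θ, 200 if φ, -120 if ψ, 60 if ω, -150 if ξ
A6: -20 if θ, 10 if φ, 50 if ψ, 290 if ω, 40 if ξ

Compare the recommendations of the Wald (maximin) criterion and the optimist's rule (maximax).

Row minima: A1=-150, A2=-130, A3=-140, A4=-120, A5=-150, A6=-20
Best worst-case = -20 → A6.
Row maxima: A1=240, A2=170, A3=90, A4=270, A5=200, A6=290
Best best-case = 290 → A6.

maximin → A6; maximax → A6 (agree)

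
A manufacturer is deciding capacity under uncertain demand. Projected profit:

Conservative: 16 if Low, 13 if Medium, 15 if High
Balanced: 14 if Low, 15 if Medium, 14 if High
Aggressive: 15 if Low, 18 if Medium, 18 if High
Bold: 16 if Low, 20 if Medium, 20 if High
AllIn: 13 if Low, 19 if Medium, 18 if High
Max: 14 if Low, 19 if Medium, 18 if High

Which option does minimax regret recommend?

Column bests: Low=16, Medium=20, High=20.
Conservative regrets: 0, 7, 5 → max 7
Balanced regrets: 2, 5, 6 → max 6
Aggressive regrets: 1, 2, 2 → max 2
Bold regrets: 0, 0, 0 → max 0
AllIn regrets: 3, 1, 2 → max 3
Max regrets: 2, 1, 2 → max 2
Smallest max regret = 0 → Bold.

Bold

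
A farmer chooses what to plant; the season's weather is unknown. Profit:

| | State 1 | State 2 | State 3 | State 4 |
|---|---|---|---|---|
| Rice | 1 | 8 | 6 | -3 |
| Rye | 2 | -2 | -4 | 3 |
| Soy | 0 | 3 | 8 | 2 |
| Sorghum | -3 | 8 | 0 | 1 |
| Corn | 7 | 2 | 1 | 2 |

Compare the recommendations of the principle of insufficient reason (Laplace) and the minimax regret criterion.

Row averages: Rice=3, Rye=-0.25, Soy=3.25, Sorghum=1.5, Corn=3
Highest average = 3.25 → Soy.
Column bests: State 1=7, State 2=8, State 3=8, State 4=3.
Rice regrets: 6, 0, 2, 6 → max 6
Rye regrets: 5, 10, 12, 0 → max 12
Soy regrets: 7, 5, 0, 1 → max 7
Sorghum regrets: 10, 0, 8, 2 → max 10
Corn regrets: 0, 6, 7, 1 → max 7
Smallest max regret = 6 → Rice.

laplace → Soy; minimax regret → Rice (disagree)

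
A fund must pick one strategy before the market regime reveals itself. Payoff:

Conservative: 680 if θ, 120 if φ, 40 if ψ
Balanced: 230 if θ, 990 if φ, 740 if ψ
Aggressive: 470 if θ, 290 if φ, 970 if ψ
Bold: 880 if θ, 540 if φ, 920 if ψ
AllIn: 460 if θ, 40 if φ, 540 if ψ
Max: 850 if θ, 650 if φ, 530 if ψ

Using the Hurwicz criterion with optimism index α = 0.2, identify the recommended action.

Bold

Conservative: 0.2·680 + 0.8·40 = 168
Balanced: 0.2·990 + 0.8·230 = 382
Aggressive: 0.2·970 + 0.8·290 = 426
Bold: 0.2·920 + 0.8·540 = 616
AllIn: 0.2·540 + 0.8·40 = 140
Max: 0.2·850 + 0.8·530 = 594
Highest Hurwicz score = 616 → Bold.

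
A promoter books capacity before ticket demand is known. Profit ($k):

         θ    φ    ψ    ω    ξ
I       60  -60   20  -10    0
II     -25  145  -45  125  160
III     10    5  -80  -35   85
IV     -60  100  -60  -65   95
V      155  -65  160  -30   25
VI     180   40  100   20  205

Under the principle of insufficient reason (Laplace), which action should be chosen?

Row averages: I=2, II=72, III=-3, IV=2, V=49, VI=109
Highest average = 109 → VI.

VI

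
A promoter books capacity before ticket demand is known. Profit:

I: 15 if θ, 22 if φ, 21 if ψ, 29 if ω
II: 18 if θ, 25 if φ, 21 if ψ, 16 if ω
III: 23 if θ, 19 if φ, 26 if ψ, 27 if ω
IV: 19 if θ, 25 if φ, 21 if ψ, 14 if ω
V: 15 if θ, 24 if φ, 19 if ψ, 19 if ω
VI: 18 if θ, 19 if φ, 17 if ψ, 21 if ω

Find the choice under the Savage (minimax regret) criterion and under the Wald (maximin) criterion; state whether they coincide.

minimax regret → III; maximin → III (agree)

Column bests: θ=23, φ=25, ψ=26, ω=29.
I regrets: 8, 3, 5, 0 → max 8
II regrets: 5, 0, 5, 13 → max 13
III regrets: 0, 6, 0, 2 → max 6
IV regrets: 4, 0, 5, 15 → max 15
V regrets: 8, 1, 7, 10 → max 10
VI regrets: 5, 6, 9, 8 → max 9
Smallest max regret = 6 → III.
Row minima: I=15, II=16, III=19, IV=14, V=15, VI=17
Best worst-case = 19 → III.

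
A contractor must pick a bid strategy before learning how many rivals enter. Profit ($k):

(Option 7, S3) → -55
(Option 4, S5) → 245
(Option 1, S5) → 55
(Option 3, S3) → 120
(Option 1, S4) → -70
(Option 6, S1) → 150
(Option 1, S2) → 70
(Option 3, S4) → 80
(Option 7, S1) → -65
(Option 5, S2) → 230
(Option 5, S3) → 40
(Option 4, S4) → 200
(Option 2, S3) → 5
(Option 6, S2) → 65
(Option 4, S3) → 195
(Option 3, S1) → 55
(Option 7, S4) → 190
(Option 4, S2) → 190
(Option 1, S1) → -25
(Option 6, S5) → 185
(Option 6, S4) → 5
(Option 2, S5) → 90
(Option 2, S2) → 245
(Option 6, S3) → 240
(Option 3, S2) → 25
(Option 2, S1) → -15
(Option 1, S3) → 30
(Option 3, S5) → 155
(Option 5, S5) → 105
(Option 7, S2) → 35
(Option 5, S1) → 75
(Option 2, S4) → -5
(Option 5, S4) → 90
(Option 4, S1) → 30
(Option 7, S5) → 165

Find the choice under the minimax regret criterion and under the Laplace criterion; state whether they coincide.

Column bests: S1=150, S2=245, S3=240, S4=200, S5=245.
Option 1 regrets: 175, 175, 210, 270, 190 → max 270
Option 2 regrets: 165, 0, 235, 205, 155 → max 235
Option 3 regrets: 95, 220, 120, 120, 90 → max 220
Option 4 regrets: 120, 55, 45, 0, 0 → max 120
Option 5 regrets: 75, 15, 200, 110, 140 → max 200
Option 6 regrets: 0, 180, 0, 195, 60 → max 195
Option 7 regrets: 215, 210, 295, 10, 80 → max 295
Smallest max regret = 120 → Option 4.
Row averages: Option 1=12, Option 2=64, Option 3=87, Option 4=172, Option 5=108, Option 6=129, Option 7=54
Highest average = 172 → Option 4.

minimax regret → Option 4; laplace → Option 4 (agree)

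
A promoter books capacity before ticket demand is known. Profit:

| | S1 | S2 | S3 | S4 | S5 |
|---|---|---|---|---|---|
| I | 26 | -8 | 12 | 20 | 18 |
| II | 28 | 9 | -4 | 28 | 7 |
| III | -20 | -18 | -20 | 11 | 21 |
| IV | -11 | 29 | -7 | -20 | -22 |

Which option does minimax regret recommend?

Column bests: S1=28, S2=29, S3=12, S4=28, S5=21.
I regrets: 2, 37, 0, 8, 3 → max 37
II regrets: 0, 20, 16, 0, 14 → max 20
III regrets: 48, 47, 32, 17, 0 → max 48
IV regrets: 39, 0, 19, 48, 43 → max 48
Smallest max regret = 20 → II.

II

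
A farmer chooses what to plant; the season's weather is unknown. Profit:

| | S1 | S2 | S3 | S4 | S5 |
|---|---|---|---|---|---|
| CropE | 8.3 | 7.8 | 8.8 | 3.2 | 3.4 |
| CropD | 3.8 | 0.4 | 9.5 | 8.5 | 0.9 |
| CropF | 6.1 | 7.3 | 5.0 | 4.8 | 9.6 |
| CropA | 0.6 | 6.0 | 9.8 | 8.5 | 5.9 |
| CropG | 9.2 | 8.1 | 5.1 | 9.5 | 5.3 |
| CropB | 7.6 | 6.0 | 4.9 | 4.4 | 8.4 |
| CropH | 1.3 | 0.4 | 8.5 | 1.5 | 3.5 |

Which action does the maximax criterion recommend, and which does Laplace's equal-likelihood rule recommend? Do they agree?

maximax → CropA; laplace → CropG (disagree)

Row maxima: CropE=8.8, CropD=9.5, CropF=9.6, CropA=9.8, CropG=9.5, CropB=8.4, CropH=8.5
Best best-case = 9.8 → CropA.
Row averages: CropE=6.3, CropD=4.62, CropF=6.56, CropA=6.16, CropG=7.44, CropB=6.26, CropH=3.04
Highest average = 7.44 → CropG.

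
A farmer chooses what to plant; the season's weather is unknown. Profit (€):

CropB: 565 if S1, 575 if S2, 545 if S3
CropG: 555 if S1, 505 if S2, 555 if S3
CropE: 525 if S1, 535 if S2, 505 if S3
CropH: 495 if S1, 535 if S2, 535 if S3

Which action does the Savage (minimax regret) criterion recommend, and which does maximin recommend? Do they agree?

minimax regret → CropB; maximin → CropB (agree)

Column bests: S1=565, S2=575, S3=555.
CropB regrets: 0, 0, 10 → max 10
CropG regrets: 10, 70, 0 → max 70
CropE regrets: 40, 40, 50 → max 50
CropH regrets: 70, 40, 20 → max 70
Smallest max regret = 10 → CropB.
Row minima: CropB=545, CropG=505, CropE=505, CropH=495
Best worst-case = 545 → CropB.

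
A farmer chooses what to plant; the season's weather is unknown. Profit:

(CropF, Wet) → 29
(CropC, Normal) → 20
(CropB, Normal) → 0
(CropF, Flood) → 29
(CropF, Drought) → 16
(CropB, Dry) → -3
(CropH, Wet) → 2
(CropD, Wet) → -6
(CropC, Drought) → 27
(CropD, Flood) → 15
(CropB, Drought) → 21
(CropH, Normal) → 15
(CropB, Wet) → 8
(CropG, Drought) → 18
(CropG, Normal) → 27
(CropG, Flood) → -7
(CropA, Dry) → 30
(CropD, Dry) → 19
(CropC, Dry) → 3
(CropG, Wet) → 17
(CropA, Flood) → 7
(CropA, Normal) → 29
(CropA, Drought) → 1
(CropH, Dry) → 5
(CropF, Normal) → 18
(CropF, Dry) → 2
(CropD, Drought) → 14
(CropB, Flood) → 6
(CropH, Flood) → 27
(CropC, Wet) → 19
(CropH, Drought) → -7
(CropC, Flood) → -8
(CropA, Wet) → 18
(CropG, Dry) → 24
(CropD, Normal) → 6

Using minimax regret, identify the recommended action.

CropA

Column bests: Drought=27, Dry=30, Normal=29, Wet=29, Flood=29.
CropC regrets: 0, 27, 9, 10, 37 → max 37
CropH regrets: 34, 25, 14, 27, 2 → max 34
CropA regrets: 26, 0, 0, 11, 22 → max 26
CropG regrets: 9, 6, 2, 12, 36 → max 36
CropB regrets: 6, 33, 29, 21, 23 → max 33
CropF regrets: 11, 28, 11, 0, 0 → max 28
CropD regrets: 13, 11, 23, 35, 14 → max 35
Smallest max regret = 26 → CropA.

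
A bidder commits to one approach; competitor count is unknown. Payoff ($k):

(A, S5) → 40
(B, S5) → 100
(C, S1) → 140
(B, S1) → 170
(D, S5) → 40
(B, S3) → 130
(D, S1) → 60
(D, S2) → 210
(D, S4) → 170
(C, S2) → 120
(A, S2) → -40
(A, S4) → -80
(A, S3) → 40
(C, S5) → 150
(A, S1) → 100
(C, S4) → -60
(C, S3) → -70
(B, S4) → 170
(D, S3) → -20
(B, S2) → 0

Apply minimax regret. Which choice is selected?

D

Column bests: S1=170, S2=210, S3=130, S4=170, S5=150.
A regrets: 70, 250, 90, 250, 110 → max 250
B regrets: 0, 210, 0, 0, 50 → max 210
C regrets: 30, 90, 200, 230, 0 → max 230
D regrets: 110, 0, 150, 0, 110 → max 150
Smallest max regret = 150 → D.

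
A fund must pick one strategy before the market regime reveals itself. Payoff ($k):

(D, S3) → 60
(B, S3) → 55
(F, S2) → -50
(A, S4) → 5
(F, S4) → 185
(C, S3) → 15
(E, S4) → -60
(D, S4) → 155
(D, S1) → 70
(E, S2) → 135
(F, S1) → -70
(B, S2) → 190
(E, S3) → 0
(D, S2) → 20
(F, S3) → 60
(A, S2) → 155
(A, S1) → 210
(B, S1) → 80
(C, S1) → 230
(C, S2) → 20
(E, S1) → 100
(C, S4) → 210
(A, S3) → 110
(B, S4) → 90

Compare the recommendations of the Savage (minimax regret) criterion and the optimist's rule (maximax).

Column bests: S1=230, S2=190, S3=110, S4=210.
A regrets: 20, 35, 0, 205 → max 205
B regrets: 150, 0, 55, 120 → max 150
C regrets: 0, 170, 95, 0 → max 170
D regrets: 160, 170, 50, 55 → max 170
E regrets: 130, 55, 110, 270 → max 270
F regrets: 300, 240, 50, 25 → max 300
Smallest max regret = 150 → B.
Row maxima: A=210, B=190, C=230, D=155, E=135, F=185
Best best-case = 230 → C.

minimax regret → B; maximax → C (disagree)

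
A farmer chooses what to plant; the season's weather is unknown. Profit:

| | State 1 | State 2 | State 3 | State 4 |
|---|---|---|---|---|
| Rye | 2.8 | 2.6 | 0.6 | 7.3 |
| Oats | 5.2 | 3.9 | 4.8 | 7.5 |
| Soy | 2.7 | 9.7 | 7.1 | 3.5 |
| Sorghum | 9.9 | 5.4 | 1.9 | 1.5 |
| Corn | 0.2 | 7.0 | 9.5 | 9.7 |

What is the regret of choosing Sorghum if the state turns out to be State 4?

8.2

Best payoff under State 4 is 9.7.
Regret = 9.7 − 1.5 = 8.2.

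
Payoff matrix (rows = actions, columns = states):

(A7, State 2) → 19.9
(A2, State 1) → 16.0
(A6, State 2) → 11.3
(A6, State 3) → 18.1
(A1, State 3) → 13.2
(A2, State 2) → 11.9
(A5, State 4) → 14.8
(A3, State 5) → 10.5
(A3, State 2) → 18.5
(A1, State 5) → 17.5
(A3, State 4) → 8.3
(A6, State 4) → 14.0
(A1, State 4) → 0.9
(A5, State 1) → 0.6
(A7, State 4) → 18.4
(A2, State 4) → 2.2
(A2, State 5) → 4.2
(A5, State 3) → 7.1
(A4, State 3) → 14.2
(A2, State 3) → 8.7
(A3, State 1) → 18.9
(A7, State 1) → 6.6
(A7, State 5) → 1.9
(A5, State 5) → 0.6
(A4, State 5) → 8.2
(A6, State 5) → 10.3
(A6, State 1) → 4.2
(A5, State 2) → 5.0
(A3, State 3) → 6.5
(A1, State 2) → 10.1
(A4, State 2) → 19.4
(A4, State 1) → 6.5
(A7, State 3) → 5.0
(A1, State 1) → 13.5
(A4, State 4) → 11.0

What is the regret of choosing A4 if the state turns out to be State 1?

Best payoff under State 1 is 18.9.
Regret = 18.9 − 6.5 = 12.4.

12.4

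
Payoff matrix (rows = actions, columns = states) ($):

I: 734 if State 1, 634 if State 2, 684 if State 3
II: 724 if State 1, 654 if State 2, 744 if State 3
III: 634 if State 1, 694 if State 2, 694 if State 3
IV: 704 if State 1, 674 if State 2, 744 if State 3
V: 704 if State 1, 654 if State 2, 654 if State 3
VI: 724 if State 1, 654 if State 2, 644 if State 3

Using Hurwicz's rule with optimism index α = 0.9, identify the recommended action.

I: 0.9·734 + 0.1·634 = 724
II: 0.9·744 + 0.1·654 = 735
III: 0.9·694 + 0.1·634 = 688
IV: 0.9·744 + 0.1·674 = 737
V: 0.9·704 + 0.1·654 = 699
VI: 0.9·724 + 0.1·644 = 716
Highest Hurwicz score = 737 → IV.

IV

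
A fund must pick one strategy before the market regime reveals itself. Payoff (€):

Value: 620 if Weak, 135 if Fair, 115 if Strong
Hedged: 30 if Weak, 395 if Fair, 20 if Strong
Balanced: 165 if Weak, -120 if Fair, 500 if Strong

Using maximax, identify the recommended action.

Row maxima: Value=620, Hedged=395, Balanced=500
Best best-case = 620 → Value.

Value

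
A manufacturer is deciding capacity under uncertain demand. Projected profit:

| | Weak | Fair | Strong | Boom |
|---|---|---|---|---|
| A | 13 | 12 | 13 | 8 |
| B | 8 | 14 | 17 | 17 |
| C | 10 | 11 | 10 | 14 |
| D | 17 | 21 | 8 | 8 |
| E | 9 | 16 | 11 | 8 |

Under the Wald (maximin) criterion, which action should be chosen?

Row minima: A=8, B=8, C=10, D=8, E=8
Best worst-case = 10 → C.

C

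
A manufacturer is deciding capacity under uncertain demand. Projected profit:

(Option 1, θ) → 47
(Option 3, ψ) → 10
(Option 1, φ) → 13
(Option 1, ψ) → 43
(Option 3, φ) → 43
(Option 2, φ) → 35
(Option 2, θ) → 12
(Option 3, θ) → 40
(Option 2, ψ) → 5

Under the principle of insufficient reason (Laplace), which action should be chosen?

Option 1

Row averages: Option 1=103/3, Option 2=52/3, Option 3=31
Highest average = 103/3 → Option 1.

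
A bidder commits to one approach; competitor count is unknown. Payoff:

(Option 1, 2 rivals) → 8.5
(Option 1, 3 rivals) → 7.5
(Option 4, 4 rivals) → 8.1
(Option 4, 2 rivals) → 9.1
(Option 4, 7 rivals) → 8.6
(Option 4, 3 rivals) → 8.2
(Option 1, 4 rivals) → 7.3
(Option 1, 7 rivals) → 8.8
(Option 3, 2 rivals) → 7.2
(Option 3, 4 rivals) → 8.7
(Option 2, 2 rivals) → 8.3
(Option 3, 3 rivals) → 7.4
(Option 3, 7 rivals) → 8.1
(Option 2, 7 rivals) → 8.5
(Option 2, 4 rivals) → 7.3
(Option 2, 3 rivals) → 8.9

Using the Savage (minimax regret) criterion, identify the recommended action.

Option 4

Column bests: 2 rivals=9.1, 3 rivals=8.9, 4 rivals=8.7, 7 rivals=8.8.
Option 1 regrets: 0.6, 1.4, 1.4, 0.0 → max 1.4
Option 2 regrets: 0.8, 0.0, 1.4, 0.3 → max 1.4
Option 3 regrets: 1.9, 1.5, 0.0, 0.7 → max 1.9
Option 4 regrets: 0.0, 0.7, 0.6, 0.2 → max 0.7
Smallest max regret = 0.7 → Option 4.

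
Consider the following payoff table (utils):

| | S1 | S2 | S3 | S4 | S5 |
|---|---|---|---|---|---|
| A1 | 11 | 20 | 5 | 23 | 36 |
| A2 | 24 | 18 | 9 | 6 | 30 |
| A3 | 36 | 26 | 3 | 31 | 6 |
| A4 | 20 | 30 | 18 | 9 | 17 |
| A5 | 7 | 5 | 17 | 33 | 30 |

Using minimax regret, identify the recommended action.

A4

Column bests: S1=36, S2=30, S3=18, S4=33, S5=36.
A1 regrets: 25, 10, 13, 10, 0 → max 25
A2 regrets: 12, 12, 9, 27, 6 → max 27
A3 regrets: 0, 4, 15, 2, 30 → max 30
A4 regrets: 16, 0, 0, 24, 19 → max 24
A5 regrets: 29, 25, 1, 0, 6 → max 29
Smallest max regret = 24 → A4.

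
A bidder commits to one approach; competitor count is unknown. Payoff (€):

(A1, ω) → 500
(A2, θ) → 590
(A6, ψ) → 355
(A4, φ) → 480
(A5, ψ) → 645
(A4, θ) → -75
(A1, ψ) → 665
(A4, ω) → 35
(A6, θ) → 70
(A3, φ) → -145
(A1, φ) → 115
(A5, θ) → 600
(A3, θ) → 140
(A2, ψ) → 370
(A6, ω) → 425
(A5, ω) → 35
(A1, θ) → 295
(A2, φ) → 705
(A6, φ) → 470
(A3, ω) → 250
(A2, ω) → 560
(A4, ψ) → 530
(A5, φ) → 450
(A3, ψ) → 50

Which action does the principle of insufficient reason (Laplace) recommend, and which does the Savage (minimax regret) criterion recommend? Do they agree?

Row averages: A1=393.75, A2=556.25, A3=73.75, A4=242.5, A5=432.5, A6=330
Highest average = 556.25 → A2.
Column bests: θ=600, φ=705, ψ=665, ω=560.
A1 regrets: 305, 590, 0, 60 → max 590
A2 regrets: 10, 0, 295, 0 → max 295
A3 regrets: 460, 850, 615, 310 → max 850
A4 regrets: 675, 225, 135, 525 → max 675
A5 regrets: 0, 255, 20, 525 → max 525
A6 regrets: 530, 235, 310, 135 → max 530
Smallest max regret = 295 → A2.

laplace → A2; minimax regret → A2 (agree)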